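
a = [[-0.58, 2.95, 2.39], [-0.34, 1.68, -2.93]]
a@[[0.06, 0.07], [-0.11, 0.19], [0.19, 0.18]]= [[0.09, 0.95], [-0.76, -0.23]]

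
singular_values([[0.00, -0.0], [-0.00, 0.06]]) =[0.06, 0.0]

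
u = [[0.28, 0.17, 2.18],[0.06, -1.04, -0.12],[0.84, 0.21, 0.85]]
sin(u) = [[-0.07, 0.10, 1.31], [0.04, -0.87, -0.07], [0.51, 0.13, 0.27]]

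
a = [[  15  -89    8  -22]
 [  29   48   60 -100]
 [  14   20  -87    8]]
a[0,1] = -89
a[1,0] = 29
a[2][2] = -87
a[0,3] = -22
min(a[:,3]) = -100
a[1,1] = 48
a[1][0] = 29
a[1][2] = 60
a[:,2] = [8, 60, -87]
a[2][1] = 20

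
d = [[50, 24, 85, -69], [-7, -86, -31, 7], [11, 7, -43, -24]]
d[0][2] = 85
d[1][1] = -86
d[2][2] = -43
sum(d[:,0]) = 54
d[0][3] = -69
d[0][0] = 50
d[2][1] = 7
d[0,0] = 50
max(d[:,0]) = 50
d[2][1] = 7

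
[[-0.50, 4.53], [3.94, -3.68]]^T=[[-0.50,3.94], [4.53,-3.68]]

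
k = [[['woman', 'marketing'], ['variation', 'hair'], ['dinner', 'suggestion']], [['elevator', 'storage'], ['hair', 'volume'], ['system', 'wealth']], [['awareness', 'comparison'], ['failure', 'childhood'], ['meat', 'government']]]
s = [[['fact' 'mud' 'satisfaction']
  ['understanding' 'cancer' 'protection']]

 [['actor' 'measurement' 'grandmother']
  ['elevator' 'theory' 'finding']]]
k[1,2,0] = 'system'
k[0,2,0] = 'dinner'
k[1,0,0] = 'elevator'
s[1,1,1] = 'theory'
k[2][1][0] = 'failure'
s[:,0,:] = [['fact', 'mud', 'satisfaction'], ['actor', 'measurement', 'grandmother']]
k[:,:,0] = [['woman', 'variation', 'dinner'], ['elevator', 'hair', 'system'], ['awareness', 'failure', 'meat']]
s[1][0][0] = 'actor'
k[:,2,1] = ['suggestion', 'wealth', 'government']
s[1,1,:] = ['elevator', 'theory', 'finding']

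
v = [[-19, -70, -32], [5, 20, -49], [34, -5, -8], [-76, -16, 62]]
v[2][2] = -8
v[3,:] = [-76, -16, 62]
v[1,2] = -49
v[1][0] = 5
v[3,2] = 62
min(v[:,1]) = -70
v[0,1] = -70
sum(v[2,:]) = 21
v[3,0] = -76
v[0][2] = -32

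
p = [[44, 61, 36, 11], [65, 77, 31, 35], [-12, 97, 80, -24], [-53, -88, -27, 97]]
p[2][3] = -24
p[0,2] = 36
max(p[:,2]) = 80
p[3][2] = -27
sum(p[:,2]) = 120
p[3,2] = -27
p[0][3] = 11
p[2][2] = 80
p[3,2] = -27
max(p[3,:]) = 97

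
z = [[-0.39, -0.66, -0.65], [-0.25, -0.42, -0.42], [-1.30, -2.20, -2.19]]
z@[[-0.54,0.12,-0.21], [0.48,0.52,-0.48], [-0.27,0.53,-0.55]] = [[0.07, -0.73, 0.76], [0.05, -0.47, 0.49], [0.24, -2.46, 2.53]]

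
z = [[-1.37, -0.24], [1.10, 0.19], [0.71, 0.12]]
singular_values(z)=[1.92, 0.0]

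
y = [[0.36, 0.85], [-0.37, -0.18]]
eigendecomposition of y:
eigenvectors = [[0.83+0.00j, (0.83-0j)], [-0.27+0.48j, (-0.27-0.48j)]]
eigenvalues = [(0.09+0.49j), (0.09-0.49j)]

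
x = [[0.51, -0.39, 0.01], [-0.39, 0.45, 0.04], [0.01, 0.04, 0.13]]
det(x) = 0.01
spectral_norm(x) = 0.87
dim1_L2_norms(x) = [0.64, 0.6, 0.14]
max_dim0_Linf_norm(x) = 0.51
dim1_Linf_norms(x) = [0.51, 0.45, 0.13]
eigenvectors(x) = [[-0.73, 0.58, 0.36],  [0.68, 0.64, 0.35],  [0.03, -0.50, 0.86]]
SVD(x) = [[-0.73, -0.36, -0.58], [0.68, -0.35, -0.64], [0.03, -0.86, 0.50]] @ diag([0.8716841006045878, 0.15060618722813215, 0.06770971216728017]) @ [[-0.73, 0.68, 0.03], [-0.36, -0.35, -0.86], [-0.58, -0.64, 0.50]]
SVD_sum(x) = [[0.47, -0.43, -0.02], [-0.43, 0.40, 0.02], [-0.02, 0.02, 0.0]] + [[0.02, 0.02, 0.05],[0.02, 0.02, 0.05],[0.05, 0.05, 0.11]] + [[0.02, 0.03, -0.02], [0.03, 0.03, -0.02], [-0.02, -0.02, 0.02]]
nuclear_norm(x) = 1.09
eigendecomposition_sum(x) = [[0.47, -0.43, -0.02], [-0.43, 0.40, 0.02], [-0.02, 0.02, 0.0]] + [[0.02, 0.03, -0.02],[0.03, 0.03, -0.02],[-0.02, -0.02, 0.02]] + [[0.02, 0.02, 0.05],[0.02, 0.02, 0.05],[0.05, 0.05, 0.11]]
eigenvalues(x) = [0.87, 0.07, 0.15]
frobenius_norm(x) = 0.89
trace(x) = 1.09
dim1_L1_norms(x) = [0.91, 0.88, 0.18]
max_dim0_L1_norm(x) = 0.91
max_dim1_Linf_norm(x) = 0.51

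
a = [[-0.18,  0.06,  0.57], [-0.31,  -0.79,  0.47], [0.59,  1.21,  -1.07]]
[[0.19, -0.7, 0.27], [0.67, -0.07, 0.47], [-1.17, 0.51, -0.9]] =a @ [[-0.86,  0.24,  -0.81],[-0.45,  -0.66,  -0.14],[0.11,  -1.09,  0.24]]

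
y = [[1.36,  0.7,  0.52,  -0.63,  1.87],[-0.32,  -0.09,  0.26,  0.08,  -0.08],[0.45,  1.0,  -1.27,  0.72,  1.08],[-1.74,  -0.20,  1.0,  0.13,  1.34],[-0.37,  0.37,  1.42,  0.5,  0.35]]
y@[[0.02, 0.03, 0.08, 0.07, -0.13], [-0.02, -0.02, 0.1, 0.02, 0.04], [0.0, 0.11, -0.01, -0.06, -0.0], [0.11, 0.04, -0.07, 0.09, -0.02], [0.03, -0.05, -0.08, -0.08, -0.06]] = [[0.0, -0.03, 0.07, -0.13, -0.25], [0.00, 0.03, -0.04, -0.03, 0.04], [0.1, -0.17, 0.01, 0.11, -0.10], [0.02, -0.00, -0.29, -0.28, 0.14], [0.05, 0.14, -0.07, -0.09, 0.03]]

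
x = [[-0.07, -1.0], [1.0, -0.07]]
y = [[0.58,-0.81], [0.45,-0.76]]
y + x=[[0.51,-1.81], [1.45,-0.83]]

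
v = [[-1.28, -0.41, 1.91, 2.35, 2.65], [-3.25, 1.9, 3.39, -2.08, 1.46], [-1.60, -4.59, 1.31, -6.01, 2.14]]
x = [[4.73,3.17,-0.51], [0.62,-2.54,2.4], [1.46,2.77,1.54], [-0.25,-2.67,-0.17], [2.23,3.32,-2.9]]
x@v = [[-15.54, 6.42, 19.11, 7.59, 16.07],[3.62, -16.1, -4.28, -7.68, 3.07],[-13.34, -2.4, 14.20, -11.59, 11.21],[9.27, -4.19, -9.75, 5.99, -4.92],[-9.0, 18.70, 11.72, 15.76, 4.55]]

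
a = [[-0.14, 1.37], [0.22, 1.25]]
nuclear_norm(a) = 2.11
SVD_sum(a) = [[0.03, 1.37], [0.03, 1.25]] + [[-0.17, 0.00],[0.19, -0.0]]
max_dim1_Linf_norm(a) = 1.37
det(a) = -0.48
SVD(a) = [[0.74, 0.68], [0.68, -0.74]] @ diag([1.8551150841017299, 0.25680347493410577]) @ [[0.02,1.0], [-1.0,0.02]]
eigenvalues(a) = [-0.33, 1.44]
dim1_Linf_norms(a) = [1.37, 1.25]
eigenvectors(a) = [[-0.99,-0.65],[0.14,-0.76]]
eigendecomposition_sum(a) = [[-0.3, 0.26], [0.04, -0.04]] + [[0.16, 1.11], [0.18, 1.29]]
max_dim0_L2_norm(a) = 1.85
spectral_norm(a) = 1.86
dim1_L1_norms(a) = [1.51, 1.47]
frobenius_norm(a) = 1.87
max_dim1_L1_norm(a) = 1.51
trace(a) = 1.11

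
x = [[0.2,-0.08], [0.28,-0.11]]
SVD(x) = [[-0.58, -0.81], [-0.81, 0.58]] @ diag([0.369998420609762, 0.0010810856958275385]) @ [[-0.93, 0.37], [0.37, 0.93]]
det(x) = 0.00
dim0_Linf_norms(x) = [0.28, 0.11]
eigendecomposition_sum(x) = [[0.21, -0.08], [0.3, -0.12]] + [[-0.01, 0.00], [-0.02, 0.01]]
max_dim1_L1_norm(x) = 0.39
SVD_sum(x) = [[0.20,-0.08], [0.28,-0.11]] + [[-0.0,  -0.00], [0.00,  0.0]]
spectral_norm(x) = 0.37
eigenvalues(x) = [0.09, 0.0]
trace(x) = 0.09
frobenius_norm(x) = 0.37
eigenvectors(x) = [[0.57, 0.38], [0.82, 0.93]]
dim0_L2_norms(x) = [0.34, 0.14]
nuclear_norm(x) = 0.37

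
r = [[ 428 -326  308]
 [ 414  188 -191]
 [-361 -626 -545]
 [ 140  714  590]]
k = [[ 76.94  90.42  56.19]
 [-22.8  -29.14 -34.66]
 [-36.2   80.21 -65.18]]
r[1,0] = 414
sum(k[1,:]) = -86.6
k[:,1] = [90.42, -29.14, 80.21]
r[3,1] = 714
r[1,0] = 414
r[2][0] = -361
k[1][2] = -34.66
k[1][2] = -34.66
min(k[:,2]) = -65.18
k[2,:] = [-36.2, 80.21, -65.18]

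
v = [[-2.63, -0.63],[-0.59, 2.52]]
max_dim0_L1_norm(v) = 3.22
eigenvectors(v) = [[-0.99, 0.12], [-0.11, -0.99]]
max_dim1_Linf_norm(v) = 2.63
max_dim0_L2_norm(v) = 2.7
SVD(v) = [[-1.00, 0.06],[0.06, 1.0]] @ diag([2.7047897371041585, 2.5877427379969626]) @ [[0.96, 0.29], [-0.29, 0.96]]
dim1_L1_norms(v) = [3.26, 3.11]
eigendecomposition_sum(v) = [[-2.66, -0.32],[-0.30, -0.04]] + [[0.03, -0.31],[-0.29, 2.56]]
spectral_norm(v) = 2.70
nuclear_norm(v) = 5.29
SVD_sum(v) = [[-2.59, -0.77],[0.15, 0.05]] + [[-0.04, 0.14], [-0.74, 2.47]]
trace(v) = -0.11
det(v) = -7.00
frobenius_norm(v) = 3.74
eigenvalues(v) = [-2.7, 2.59]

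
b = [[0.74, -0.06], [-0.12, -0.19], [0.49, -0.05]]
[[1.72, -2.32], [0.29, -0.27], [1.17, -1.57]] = b @ [[2.09,  -2.87], [-2.87,  3.25]]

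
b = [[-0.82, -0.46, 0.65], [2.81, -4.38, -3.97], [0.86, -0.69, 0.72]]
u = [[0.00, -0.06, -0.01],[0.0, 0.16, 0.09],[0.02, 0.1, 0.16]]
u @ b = [[-0.18, 0.27, 0.23], [0.53, -0.76, -0.57], [0.4, -0.56, -0.27]]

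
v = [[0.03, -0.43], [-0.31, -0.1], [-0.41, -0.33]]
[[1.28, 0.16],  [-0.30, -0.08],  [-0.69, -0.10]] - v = [[1.25, 0.59], [0.01, 0.02], [-0.28, 0.23]]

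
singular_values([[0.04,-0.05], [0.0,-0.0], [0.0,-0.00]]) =[0.06, -0.0]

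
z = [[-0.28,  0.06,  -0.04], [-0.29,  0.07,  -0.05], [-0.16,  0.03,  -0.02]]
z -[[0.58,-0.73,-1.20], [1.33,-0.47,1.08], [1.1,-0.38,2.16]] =[[-0.86, 0.79, 1.16], [-1.62, 0.54, -1.13], [-1.26, 0.41, -2.18]]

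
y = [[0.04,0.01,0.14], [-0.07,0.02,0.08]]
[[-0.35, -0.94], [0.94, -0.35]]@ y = [[0.05, -0.02, -0.12], [0.06, 0.00, 0.10]]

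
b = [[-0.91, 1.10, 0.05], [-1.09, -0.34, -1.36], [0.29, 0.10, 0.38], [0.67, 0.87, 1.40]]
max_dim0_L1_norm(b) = 3.19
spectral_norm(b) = 2.51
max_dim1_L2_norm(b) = 1.78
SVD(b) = [[-0.03, 0.95, -0.1], [-0.70, 0.20, -0.05], [0.19, -0.05, -0.97], [0.69, 0.25, 0.22]] @ diag([2.514955365848043, 1.5077006123275534, 0.006194463597067198]) @ [[0.52, 0.33, 0.79],[-0.61, 0.79, 0.07],[0.60, 0.52, -0.61]]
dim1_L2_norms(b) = [1.43, 1.78, 0.49, 1.78]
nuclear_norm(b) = 4.03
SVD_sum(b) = [[-0.04, -0.02, -0.06],  [-0.91, -0.58, -1.38],  [0.25, 0.16, 0.38],  [0.9, 0.57, 1.37]] + [[-0.87, 1.12, 0.11], [-0.18, 0.24, 0.02], [0.04, -0.06, -0.01], [-0.23, 0.30, 0.03]] + [[-0.0, -0.00, 0.0], [-0.00, -0.00, 0.0], [-0.00, -0.0, 0.00], [0.0, 0.0, -0.0]]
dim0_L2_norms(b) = [1.6, 1.45, 1.99]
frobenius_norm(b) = 2.93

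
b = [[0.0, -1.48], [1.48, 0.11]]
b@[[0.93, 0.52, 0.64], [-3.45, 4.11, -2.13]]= [[5.11, -6.08, 3.15], [1.00, 1.22, 0.71]]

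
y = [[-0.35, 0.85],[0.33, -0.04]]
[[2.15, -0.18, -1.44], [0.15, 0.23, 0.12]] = y @[[0.79, 0.71, 0.17],[2.86, 0.08, -1.63]]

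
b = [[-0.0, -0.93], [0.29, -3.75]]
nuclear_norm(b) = 3.94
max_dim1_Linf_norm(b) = 3.75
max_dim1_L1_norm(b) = 4.04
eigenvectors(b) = [[1.00, 0.25], [0.08, 0.97]]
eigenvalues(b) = [-0.07, -3.68]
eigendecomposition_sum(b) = [[-0.07, 0.02], [-0.01, 0.00]] + [[0.07, -0.95], [0.30, -3.75]]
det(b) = 0.27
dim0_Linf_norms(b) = [0.29, 3.75]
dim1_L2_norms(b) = [0.93, 3.76]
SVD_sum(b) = [[0.07, -0.93], [0.27, -3.75]] + [[-0.07, -0.0], [0.02, 0.0]]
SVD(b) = [[0.24, 0.97], [0.97, -0.24]] @ diag([3.8738421423456106, 0.06962080283341043]) @ [[0.07, -1.0], [-1.0, -0.07]]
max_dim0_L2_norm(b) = 3.86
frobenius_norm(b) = 3.87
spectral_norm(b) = 3.87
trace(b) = -3.75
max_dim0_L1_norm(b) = 4.68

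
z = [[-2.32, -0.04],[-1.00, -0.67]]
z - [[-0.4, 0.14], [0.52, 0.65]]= [[-1.92, -0.18], [-1.52, -1.32]]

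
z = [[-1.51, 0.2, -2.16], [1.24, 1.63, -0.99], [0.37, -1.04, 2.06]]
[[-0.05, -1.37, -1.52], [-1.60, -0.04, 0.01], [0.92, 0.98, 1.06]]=z @ [[-0.42, 0.05, 0.66], [-0.5, 0.32, -0.37], [0.27, 0.63, 0.21]]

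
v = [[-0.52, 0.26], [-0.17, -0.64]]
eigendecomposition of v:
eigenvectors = [[0.78+0.00j, (0.78-0j)], [-0.18+0.60j, -0.18-0.60j]]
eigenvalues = [(-0.58+0.2j), (-0.58-0.2j)]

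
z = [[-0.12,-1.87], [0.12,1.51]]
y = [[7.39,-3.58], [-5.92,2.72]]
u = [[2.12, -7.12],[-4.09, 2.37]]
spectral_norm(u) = 8.31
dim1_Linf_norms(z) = [1.87, 1.51]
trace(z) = 1.39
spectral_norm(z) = 2.41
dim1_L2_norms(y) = [8.21, 6.51]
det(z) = 0.04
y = z @ u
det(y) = -1.09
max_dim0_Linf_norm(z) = 1.87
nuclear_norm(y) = 10.59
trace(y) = 10.11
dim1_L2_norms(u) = [7.43, 4.73]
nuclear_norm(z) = 2.43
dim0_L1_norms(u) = [6.21, 9.49]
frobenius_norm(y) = 10.48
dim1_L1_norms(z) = [1.99, 1.63]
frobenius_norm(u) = 8.81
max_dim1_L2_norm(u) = 7.43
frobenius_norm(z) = 2.41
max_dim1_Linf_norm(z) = 1.87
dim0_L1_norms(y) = [13.31, 6.3]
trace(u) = 4.49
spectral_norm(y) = 10.48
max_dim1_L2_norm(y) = 8.21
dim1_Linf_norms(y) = [7.39, 5.92]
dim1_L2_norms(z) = [1.87, 1.51]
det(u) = -24.10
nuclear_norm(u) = 11.21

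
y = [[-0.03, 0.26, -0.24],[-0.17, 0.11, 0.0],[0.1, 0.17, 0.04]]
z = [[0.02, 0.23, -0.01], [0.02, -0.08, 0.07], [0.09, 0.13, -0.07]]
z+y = [[-0.01,0.49,-0.25],[-0.15,0.03,0.07],[0.19,0.3,-0.03]]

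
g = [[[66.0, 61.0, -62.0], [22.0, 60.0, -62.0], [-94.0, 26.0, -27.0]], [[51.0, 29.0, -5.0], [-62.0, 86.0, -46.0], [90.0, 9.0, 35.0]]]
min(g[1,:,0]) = -62.0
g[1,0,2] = -5.0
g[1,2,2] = 35.0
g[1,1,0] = -62.0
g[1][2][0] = 90.0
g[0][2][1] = 26.0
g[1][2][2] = 35.0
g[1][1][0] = -62.0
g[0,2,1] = 26.0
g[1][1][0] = -62.0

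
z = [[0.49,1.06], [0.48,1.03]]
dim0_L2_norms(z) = [0.69, 1.48]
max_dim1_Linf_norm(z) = 1.06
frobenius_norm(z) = 1.63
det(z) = -0.00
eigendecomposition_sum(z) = [[-0.0,0.00], [0.0,-0.0]] + [[0.49, 1.06], [0.48, 1.03]]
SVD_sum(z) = [[0.49, 1.06], [0.48, 1.03]] + [[-0.00, 0.00], [0.0, -0.00]]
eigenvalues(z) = [-0.0, 1.52]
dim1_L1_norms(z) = [1.55, 1.51]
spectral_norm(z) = 1.63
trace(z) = 1.52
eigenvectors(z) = [[-0.91, -0.72], [0.42, -0.70]]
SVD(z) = [[-0.72, -0.7], [-0.7, 0.72]] @ diag([1.6294151308168239, 0.0025162402892041085]) @ [[-0.42,  -0.91], [0.91,  -0.42]]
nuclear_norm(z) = 1.63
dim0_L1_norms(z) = [0.97, 2.09]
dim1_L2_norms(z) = [1.17, 1.14]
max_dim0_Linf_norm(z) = 1.06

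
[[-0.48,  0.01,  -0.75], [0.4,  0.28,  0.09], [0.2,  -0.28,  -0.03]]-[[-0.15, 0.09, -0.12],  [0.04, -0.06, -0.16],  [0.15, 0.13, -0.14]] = [[-0.33, -0.08, -0.63],[0.36, 0.34, 0.25],[0.05, -0.41, 0.11]]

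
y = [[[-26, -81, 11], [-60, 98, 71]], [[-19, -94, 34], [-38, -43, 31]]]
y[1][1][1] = -43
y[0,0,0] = -26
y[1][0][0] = -19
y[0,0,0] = -26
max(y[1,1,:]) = 31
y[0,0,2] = 11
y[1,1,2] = 31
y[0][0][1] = -81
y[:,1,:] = [[-60, 98, 71], [-38, -43, 31]]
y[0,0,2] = 11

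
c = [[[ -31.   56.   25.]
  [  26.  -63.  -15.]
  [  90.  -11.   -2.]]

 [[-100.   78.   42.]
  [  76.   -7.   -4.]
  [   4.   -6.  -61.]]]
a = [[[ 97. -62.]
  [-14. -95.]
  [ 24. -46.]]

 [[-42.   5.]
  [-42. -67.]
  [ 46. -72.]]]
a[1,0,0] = -42.0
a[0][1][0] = -14.0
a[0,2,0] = 24.0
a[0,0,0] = 97.0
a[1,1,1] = -67.0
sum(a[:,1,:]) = -218.0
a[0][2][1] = -46.0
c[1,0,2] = 42.0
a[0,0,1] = -62.0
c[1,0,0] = -100.0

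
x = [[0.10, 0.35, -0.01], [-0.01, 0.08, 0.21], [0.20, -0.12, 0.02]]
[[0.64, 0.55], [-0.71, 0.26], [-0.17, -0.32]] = x@[[0.49, -0.59], [1.58, 1.76], [-3.95, 0.53]]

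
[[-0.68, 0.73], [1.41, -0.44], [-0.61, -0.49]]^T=[[-0.68,1.41,-0.61], [0.73,-0.44,-0.49]]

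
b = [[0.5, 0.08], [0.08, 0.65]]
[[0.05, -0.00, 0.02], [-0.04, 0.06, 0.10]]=b @ [[0.12, -0.02, 0.01], [-0.07, 0.10, 0.16]]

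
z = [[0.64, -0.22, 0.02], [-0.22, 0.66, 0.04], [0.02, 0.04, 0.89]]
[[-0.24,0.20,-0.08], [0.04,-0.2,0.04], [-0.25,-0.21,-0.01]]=z @ [[-0.39, 0.25, -0.12], [-0.06, -0.21, 0.02], [-0.27, -0.23, -0.01]]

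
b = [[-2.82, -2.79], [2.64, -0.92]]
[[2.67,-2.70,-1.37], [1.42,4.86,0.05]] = b @[[0.15,1.61,0.14], [-1.11,-0.66,0.35]]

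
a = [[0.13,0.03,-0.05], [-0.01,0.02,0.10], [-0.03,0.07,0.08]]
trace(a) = 0.23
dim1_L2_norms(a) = [0.14, 0.1, 0.11]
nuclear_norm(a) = 0.32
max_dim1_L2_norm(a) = 0.14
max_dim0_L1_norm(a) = 0.23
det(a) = -0.00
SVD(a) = [[-0.69, -0.72, -0.02], [0.49, -0.45, -0.74], [0.53, -0.52, 0.67]] @ diag([0.16979864448955043, 0.11207535653544351, 0.0400940742125879]) @ [[-0.65, 0.15, 0.74], [-0.66, -0.60, -0.45], [-0.38, 0.78, -0.49]]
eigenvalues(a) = [0.16, 0.11, -0.04]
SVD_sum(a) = [[0.08, -0.02, -0.09], [-0.05, 0.01, 0.06], [-0.06, 0.01, 0.07]] + [[0.05,0.05,0.04], [0.03,0.03,0.02], [0.04,0.04,0.03]] + [[0.00, -0.0, 0.00], [0.01, -0.02, 0.01], [-0.01, 0.02, -0.01]]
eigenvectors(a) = [[-0.57, 0.65, 0.29], [0.5, 0.53, -0.80], [0.65, 0.55, 0.53]]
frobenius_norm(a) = 0.21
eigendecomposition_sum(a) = [[0.07, -0.02, -0.07], [-0.06, 0.02, 0.06], [-0.08, 0.02, 0.07]] + [[0.06,0.04,0.02], [0.05,0.03,0.02], [0.05,0.03,0.02]] + [[-0.0, 0.01, -0.01], [0.0, -0.03, 0.02], [-0.0, 0.02, -0.02]]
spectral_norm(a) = 0.17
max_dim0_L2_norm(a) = 0.14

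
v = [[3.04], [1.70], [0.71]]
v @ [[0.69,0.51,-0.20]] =[[2.10, 1.55, -0.61], [1.17, 0.87, -0.34], [0.49, 0.36, -0.14]]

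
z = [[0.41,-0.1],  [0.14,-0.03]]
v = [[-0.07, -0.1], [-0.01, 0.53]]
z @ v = [[-0.03,-0.09], [-0.01,-0.03]]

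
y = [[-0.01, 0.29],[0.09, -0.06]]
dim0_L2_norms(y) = [0.09, 0.3]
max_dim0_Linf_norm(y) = 0.29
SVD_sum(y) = [[-0.03, 0.29],[0.01, -0.07]] + [[0.02, 0.00], [0.08, 0.01]]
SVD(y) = [[0.97,-0.23], [-0.23,-0.97]] @ diag([0.2975857794694534, 0.08568957846528255]) @ [[-0.10,0.99], [-0.99,-0.1]]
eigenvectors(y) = [[0.90, -0.84], [0.43, 0.54]]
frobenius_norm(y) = 0.31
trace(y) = -0.07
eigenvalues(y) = [0.13, -0.2]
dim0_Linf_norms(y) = [0.09, 0.29]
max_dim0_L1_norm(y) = 0.35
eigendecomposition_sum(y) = [[0.07, 0.11], [0.04, 0.05]] + [[-0.08,0.18], [0.05,-0.11]]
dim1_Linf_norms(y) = [0.29, 0.09]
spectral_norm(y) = 0.30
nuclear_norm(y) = 0.38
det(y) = -0.03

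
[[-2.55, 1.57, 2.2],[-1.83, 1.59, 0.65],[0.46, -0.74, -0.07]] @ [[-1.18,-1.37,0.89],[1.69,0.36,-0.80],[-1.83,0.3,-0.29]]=[[1.64, 4.72, -4.16], [3.66, 3.27, -3.09], [-1.67, -0.92, 1.02]]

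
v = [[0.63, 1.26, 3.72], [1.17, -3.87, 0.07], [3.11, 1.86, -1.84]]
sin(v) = [[0.31, -0.03, -0.71],[-0.33, 1.06, 0.18],[-0.49, -0.57, 0.71]]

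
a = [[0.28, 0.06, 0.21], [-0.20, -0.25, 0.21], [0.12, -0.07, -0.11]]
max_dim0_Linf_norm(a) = 0.28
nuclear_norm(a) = 0.90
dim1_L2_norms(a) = [0.36, 0.38, 0.18]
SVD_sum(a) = [[0.18, 0.12, -0.04], [-0.28, -0.19, 0.07], [0.07, 0.04, -0.02]] + [[0.1, -0.06, 0.25], [0.06, -0.03, 0.15], [-0.02, 0.01, -0.04]] + [[0.0, -0.00, -0.0], [0.02, -0.03, -0.01], [0.07, -0.12, -0.06]]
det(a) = 0.02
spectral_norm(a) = 0.41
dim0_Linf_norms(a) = [0.28, 0.25, 0.21]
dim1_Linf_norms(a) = [0.28, 0.25, 0.12]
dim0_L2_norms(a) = [0.36, 0.27, 0.32]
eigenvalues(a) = [(0.33+0j), (-0.21+0.15j), (-0.21-0.15j)]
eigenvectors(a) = [[(0.93+0j), -0.09-0.21j, -0.09+0.21j], [(-0.22+0j), (0.87+0j), 0.87-0.00j], [0.29+0.00j, 0.10+0.42j, (0.1-0.42j)]]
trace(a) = -0.08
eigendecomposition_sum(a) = [[0.29+0.00j, 0.01+0.00j, 0.14-0.00j], [(-0.07+0j), (-0+0j), (-0.03+0j)], [0.09+0.00j, 0.00+0.00j, 0.04-0.00j]] + [[-0.00+0.02j, (0.02+0.02j), (0.03-0.05j)], [(-0.07-0.05j), (-0.12+0.05j), (0.12+0.19j)], [0.02-0.04j, (-0.04-0.05j), -0.08+0.08j]] + [[-0.00-0.02j, 0.02-0.02j, (0.03+0.05j)], [(-0.07+0.05j), (-0.12-0.05j), (0.12-0.19j)], [(0.02+0.04j), -0.04+0.05j, (-0.08-0.08j)]]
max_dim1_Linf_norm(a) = 0.28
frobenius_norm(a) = 0.55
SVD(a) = [[-0.53, -0.85, 0.00],[0.83, -0.51, 0.24],[-0.2, 0.13, 0.97]] @ diag([0.41331085939453854, 0.33020454030354396, 0.15568909746502269]) @ [[-0.81, -0.54, 0.21], [-0.37, 0.21, -0.91], [0.45, -0.81, -0.37]]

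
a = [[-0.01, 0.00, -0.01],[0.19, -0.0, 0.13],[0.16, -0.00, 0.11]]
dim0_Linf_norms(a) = [0.19, 0.0, 0.13]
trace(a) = 0.10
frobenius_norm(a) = 0.30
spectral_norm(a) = 0.30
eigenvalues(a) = [-0.0, 0.01, 0.09]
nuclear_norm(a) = 0.30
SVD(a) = [[-0.05, -0.99, 0.13],[0.76, -0.12, -0.64],[0.64, 0.07, 0.76]] @ diag([0.30148495618532123, 0.0026117415520964427, 0.0]) @ [[0.82, 0.00, 0.57],[-0.57, 0.0, 0.82],[0.00, -1.0, 0.00]]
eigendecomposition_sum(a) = [[-0.00,  -0.0,  -0.00], [0.0,  -0.00,  0.00], [-0.00,  -0.0,  -0.0]] + [[0.01, 0.00, 0.0], [-0.01, 0.00, -0.0], [-0.01, 0.0, -0.00]] + [[-0.02, 0.0, -0.01], [0.20, 0.0, 0.13], [0.17, 0.0, 0.11]]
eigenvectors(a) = [[0.00, -0.41, 0.06], [1.0, 0.67, -0.76], [0.00, 0.62, -0.65]]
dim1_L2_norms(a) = [0.01, 0.23, 0.19]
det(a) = 0.00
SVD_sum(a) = [[-0.01, 0.00, -0.01], [0.19, 0.0, 0.13], [0.16, 0.00, 0.11]] + [[0.0,  0.00,  -0.00], [0.0,  0.00,  -0.00], [-0.0,  0.00,  0.0]] + [[0.0,-0.00,0.0], [0.0,0.0,0.0], [0.0,-0.0,0.00]]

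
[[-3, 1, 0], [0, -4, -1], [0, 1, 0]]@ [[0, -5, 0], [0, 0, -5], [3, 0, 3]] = [[0, 15, -5], [-3, 0, 17], [0, 0, -5]]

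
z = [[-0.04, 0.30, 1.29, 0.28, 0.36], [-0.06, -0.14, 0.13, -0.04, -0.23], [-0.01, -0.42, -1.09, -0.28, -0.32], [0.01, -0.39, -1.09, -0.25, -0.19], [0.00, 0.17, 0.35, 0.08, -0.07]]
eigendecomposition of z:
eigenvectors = [[-0.64+0.00j, 0.78+0.00j, 0.78-0.00j, 0.93+0.00j, -0.10+0.00j], [-0.12+0.00j, (0.53-0.07j), 0.53+0.07j, -0.15+0.00j, -0.20+0.00j], [0.51+0.00j, (-0.16+0.05j), -0.16-0.05j, (0.13+0j), (-0.14+0j)], [0.53+0.00j, -0.24+0.09j, (-0.24-0.09j), -0.30+0.00j, (0.96+0j)], [-0.19+0.00j, -0.07-0.10j, -0.07+0.10j, -0.03+0.00j, -0.09+0.00j]]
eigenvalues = [(-1.15+0j), (-0.22+0.04j), (-0.22-0.04j), (-0+0j), (0.01+0j)]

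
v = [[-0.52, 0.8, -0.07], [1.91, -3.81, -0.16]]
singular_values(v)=[4.37, 0.15]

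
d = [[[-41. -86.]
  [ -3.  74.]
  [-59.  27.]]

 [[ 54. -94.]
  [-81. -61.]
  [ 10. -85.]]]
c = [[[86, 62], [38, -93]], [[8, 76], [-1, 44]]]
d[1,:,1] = [-94.0, -61.0, -85.0]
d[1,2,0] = 10.0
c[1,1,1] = 44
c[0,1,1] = -93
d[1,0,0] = 54.0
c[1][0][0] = 8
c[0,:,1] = [62, -93]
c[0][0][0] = 86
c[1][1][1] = 44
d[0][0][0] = -41.0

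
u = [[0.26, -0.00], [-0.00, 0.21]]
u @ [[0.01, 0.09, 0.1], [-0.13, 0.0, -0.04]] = [[0.00, 0.02, 0.03], [-0.03, 0.0, -0.01]]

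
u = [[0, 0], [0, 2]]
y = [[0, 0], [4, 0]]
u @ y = [[0, 0], [8, 0]]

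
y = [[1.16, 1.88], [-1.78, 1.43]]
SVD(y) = [[0.61,  0.79], [0.79,  -0.61]] @ diag([2.38581928926911, 2.0978956882913504]) @ [[-0.3, 0.96], [0.96, 0.3]]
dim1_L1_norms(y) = [3.04, 3.21]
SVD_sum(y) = [[-0.43, 1.39], [-0.56, 1.81]] + [[1.59, 0.49], [-1.22, -0.38]]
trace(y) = 2.59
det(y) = 5.01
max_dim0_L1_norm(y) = 3.31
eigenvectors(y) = [[(0.72+0j),0.72-0.00j], [(0.05+0.7j),(0.05-0.7j)]]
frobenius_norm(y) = 3.18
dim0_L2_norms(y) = [2.12, 2.36]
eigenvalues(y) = [(1.3+1.82j), (1.3-1.82j)]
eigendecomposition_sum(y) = [[(0.58+0.96j),(0.94-0.67j)], [-0.89+0.63j,(0.71+0.86j)]] + [[(0.58-0.96j), 0.94+0.67j], [(-0.89-0.63j), (0.71-0.86j)]]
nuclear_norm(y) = 4.48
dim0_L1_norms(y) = [2.94, 3.31]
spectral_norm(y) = 2.39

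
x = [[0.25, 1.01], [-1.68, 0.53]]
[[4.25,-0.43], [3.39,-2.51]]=x @[[-0.64, 1.26], [4.37, -0.74]]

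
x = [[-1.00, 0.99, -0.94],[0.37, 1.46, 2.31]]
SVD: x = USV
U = [[-0.21, 0.98], [0.98, 0.21]]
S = [2.8, 1.62]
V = [[0.21, 0.43, 0.88], [-0.55, 0.79, -0.26]]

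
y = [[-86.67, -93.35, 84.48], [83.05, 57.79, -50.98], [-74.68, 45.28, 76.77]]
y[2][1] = 45.28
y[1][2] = -50.98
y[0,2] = 84.48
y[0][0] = -86.67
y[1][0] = 83.05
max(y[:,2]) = 84.48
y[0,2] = 84.48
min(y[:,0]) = -86.67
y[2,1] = 45.28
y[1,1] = 57.79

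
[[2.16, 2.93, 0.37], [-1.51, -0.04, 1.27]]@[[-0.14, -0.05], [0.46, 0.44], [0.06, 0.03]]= [[1.07,1.19],[0.27,0.10]]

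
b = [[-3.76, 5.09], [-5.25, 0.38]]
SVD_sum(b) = [[-4.92, 3.42], [-3.71, 2.59]] + [[1.16, 1.67],[-1.54, -2.21]]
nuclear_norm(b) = 10.88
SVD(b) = [[-0.80, -0.60], [-0.6, 0.80]] @ diag([7.510754818296131, 3.3676641844818014]) @ [[0.82,  -0.57], [-0.57,  -0.82]]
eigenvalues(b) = [(-1.69+4.74j), (-1.69-4.74j)]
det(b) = 25.29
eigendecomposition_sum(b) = [[-1.88+2.00j, 2.54+0.91j], [(-2.62-0.94j), (0.19+2.74j)]] + [[-1.88-2.00j, 2.54-0.91j], [-2.62+0.94j, 0.19-2.74j]]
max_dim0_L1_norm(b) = 9.01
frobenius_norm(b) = 8.23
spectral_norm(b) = 7.51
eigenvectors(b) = [[(-0.28+0.64j), -0.28-0.64j],  [-0.71+0.00j, (-0.71-0j)]]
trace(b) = -3.38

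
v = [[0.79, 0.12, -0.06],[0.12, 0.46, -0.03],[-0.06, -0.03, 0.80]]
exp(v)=[[2.22, 0.23, -0.14], [0.23, 1.6, -0.06], [-0.14, -0.06, 2.23]]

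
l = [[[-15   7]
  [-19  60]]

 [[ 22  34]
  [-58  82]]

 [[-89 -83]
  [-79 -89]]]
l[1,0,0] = 22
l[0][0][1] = 7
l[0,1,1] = 60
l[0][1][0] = -19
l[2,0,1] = -83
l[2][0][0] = -89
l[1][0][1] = 34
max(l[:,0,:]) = 34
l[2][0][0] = -89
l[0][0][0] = -15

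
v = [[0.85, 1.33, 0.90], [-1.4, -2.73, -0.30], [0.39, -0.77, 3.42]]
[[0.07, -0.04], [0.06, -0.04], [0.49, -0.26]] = v @ [[0.25, -0.14], [-0.16, 0.09], [0.08, -0.04]]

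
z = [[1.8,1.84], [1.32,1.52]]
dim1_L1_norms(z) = [3.64, 2.84]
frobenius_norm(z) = 3.27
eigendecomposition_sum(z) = [[1.76, 1.90], [1.36, 1.47]] + [[0.04, -0.06],[-0.04, 0.05]]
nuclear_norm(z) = 3.36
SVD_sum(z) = [[1.76,1.88], [1.37,1.47]] + [[0.04, -0.04], [-0.05, 0.05]]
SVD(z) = [[-0.79, -0.62], [-0.62, 0.79]] @ diag([3.2664284830805257, 0.0940476736567898]) @ [[-0.68, -0.73],  [-0.73, 0.68]]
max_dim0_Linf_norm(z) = 1.84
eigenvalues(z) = [3.22, 0.1]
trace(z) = 3.32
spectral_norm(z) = 3.27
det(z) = 0.31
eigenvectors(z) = [[0.79, -0.73], [0.61, 0.68]]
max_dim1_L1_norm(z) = 3.64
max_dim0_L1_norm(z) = 3.36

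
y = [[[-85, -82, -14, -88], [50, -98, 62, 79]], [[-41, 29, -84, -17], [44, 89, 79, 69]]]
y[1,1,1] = 89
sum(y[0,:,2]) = 48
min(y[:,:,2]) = -84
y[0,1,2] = 62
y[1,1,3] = 69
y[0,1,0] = 50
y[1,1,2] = 79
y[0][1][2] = 62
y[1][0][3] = -17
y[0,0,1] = -82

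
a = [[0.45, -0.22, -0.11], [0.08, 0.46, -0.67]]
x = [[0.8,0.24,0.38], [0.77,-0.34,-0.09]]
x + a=[[1.25, 0.02, 0.27],[0.85, 0.12, -0.76]]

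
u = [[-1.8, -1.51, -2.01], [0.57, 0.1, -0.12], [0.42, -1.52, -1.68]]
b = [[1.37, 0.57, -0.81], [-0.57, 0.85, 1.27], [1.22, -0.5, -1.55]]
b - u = [[3.17,2.08,1.20], [-1.14,0.75,1.39], [0.8,1.02,0.13]]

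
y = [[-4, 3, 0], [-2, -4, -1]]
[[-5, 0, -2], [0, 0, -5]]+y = [[-9, 3, -2], [-2, -4, -6]]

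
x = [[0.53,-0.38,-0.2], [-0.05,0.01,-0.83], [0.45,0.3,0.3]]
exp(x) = [[1.68,-0.52,-0.09], [-0.31,0.92,-0.92], [0.64,0.22,1.17]]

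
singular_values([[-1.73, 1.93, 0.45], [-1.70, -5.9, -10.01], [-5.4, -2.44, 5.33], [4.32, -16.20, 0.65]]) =[17.99, 11.05, 6.64]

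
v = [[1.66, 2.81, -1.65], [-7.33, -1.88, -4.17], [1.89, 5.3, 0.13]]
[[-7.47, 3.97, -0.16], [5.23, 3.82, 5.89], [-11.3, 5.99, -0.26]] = v @ [[-0.58, -0.49, -0.71], [-1.94, 1.32, 0.21], [0.64, -0.65, -0.26]]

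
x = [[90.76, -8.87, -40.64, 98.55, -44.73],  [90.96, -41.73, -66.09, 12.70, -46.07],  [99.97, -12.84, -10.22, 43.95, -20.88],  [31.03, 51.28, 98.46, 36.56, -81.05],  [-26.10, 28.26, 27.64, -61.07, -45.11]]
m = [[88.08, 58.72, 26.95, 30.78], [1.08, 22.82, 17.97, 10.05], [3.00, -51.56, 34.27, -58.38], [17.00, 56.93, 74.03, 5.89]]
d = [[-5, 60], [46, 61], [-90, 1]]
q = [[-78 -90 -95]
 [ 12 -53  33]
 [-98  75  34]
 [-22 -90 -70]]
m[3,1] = 56.93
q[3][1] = -90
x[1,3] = 12.7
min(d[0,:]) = -5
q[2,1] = 75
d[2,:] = [-90, 1]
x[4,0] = -26.1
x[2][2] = -10.22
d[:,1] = [60, 61, 1]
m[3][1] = 56.93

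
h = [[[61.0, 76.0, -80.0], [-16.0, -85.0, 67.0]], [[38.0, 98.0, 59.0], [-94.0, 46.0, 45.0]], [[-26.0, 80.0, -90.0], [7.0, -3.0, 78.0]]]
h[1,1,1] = 46.0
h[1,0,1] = 98.0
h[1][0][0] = 38.0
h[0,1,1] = -85.0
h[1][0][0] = 38.0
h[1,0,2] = 59.0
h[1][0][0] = 38.0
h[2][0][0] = -26.0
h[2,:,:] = [[-26.0, 80.0, -90.0], [7.0, -3.0, 78.0]]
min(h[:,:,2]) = -90.0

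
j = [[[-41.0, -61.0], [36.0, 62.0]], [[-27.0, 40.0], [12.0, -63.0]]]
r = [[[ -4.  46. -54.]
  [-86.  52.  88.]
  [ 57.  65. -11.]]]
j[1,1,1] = -63.0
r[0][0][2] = -54.0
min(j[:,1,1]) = -63.0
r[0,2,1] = 65.0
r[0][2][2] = -11.0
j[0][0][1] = -61.0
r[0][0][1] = 46.0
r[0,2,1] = 65.0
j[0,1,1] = 62.0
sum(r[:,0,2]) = -54.0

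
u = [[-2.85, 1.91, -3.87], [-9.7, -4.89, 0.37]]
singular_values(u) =[11.01, 4.87]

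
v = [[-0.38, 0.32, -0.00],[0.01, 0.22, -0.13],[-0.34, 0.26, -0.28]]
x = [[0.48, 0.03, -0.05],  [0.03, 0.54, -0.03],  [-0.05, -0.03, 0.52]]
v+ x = [[0.10, 0.35, -0.05],[0.04, 0.76, -0.16],[-0.39, 0.23, 0.24]]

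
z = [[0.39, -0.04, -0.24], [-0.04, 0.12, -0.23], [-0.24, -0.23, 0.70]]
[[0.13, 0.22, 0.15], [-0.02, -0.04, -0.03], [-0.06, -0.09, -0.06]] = z @ [[0.41, 0.7, 0.49], [0.15, 0.25, 0.18], [0.11, 0.19, 0.14]]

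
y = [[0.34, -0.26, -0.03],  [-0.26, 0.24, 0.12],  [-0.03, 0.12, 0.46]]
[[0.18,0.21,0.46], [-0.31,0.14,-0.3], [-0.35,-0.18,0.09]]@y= [[-0.01, 0.06, 0.23],[-0.13, 0.08, -0.11],[-0.07, 0.06, 0.03]]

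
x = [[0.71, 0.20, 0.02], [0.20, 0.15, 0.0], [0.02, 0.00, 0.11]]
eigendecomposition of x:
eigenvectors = [[0.95, 0.30, 0.05], [0.3, -0.92, -0.23], [0.03, -0.24, 0.97]]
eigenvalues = [0.77, 0.08, 0.11]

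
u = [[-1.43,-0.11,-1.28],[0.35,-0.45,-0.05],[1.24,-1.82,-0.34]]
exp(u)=[[0.04, 0.48, -0.45], [0.10, 0.72, -0.13], [0.29, -1.06, 0.44]]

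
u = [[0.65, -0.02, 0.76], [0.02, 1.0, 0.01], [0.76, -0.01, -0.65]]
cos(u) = [[0.54, 0.02, 0.0], [-0.02, 0.54, -0.01], [0.0, 0.01, 0.54]]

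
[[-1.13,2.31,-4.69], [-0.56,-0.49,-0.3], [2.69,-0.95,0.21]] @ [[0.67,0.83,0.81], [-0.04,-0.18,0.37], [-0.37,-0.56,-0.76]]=[[0.89, 1.27, 3.50], [-0.24, -0.21, -0.41], [1.76, 2.29, 1.67]]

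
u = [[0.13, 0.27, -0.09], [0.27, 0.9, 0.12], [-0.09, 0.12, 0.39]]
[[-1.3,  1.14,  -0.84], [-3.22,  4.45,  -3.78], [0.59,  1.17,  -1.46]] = u @ [[1.77, 0.51, -3.81],[-4.55, 4.56, -2.54],[3.32, 1.72, -3.84]]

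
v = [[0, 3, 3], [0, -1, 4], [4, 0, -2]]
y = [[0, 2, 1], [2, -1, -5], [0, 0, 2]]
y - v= [[0, -1, -2], [2, 0, -9], [-4, 0, 4]]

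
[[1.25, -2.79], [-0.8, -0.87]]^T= [[1.25, -0.80],[-2.79, -0.87]]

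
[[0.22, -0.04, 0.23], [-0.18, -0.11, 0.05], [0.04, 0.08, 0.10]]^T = [[0.22,-0.18,0.04], [-0.04,-0.11,0.08], [0.23,0.05,0.10]]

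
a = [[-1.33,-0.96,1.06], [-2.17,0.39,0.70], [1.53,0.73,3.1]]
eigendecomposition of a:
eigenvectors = [[0.74, 0.37, 0.2], [0.61, -0.93, 0.08], [-0.28, 0.06, 0.98]]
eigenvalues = [-2.53, 1.22, 3.47]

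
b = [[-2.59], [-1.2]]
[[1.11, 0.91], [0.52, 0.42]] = b@ [[-0.43, -0.35]]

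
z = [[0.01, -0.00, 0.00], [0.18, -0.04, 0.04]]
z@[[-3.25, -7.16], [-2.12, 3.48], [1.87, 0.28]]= [[-0.03, -0.07], [-0.43, -1.42]]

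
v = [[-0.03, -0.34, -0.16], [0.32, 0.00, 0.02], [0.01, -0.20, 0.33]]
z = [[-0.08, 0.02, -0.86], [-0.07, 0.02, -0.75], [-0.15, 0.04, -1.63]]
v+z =[[-0.11, -0.32, -1.02], [0.25, 0.02, -0.73], [-0.14, -0.16, -1.30]]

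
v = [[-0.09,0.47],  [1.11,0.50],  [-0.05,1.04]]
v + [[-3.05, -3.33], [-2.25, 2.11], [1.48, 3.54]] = [[-3.14,-2.86],[-1.14,2.61],[1.43,4.58]]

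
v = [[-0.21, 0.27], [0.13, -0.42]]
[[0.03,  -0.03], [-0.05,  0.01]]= v @ [[-0.00, 0.19], [0.12, 0.04]]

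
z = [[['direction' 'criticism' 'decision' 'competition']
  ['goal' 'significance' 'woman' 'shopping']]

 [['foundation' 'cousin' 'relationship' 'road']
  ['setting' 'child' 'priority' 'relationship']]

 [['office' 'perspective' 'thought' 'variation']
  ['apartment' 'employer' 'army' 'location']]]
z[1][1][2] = 'priority'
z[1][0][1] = 'cousin'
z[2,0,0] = 'office'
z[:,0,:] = [['direction', 'criticism', 'decision', 'competition'], ['foundation', 'cousin', 'relationship', 'road'], ['office', 'perspective', 'thought', 'variation']]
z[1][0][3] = 'road'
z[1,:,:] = [['foundation', 'cousin', 'relationship', 'road'], ['setting', 'child', 'priority', 'relationship']]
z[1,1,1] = 'child'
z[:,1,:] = [['goal', 'significance', 'woman', 'shopping'], ['setting', 'child', 'priority', 'relationship'], ['apartment', 'employer', 'army', 'location']]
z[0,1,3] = 'shopping'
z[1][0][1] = 'cousin'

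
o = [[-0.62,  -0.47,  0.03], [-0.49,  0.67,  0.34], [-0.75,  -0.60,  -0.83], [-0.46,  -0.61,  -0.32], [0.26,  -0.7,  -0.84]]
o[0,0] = -0.619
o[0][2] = 0.03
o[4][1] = -0.705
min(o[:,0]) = -0.748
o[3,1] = -0.614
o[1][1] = 0.666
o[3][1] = -0.614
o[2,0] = -0.748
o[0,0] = -0.619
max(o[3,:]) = -0.32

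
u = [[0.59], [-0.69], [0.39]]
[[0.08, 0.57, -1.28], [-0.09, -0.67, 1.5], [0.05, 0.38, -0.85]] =u@[[0.13,  0.97,  -2.17]]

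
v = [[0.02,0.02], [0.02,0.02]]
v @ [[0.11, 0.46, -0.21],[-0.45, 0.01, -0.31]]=[[-0.01,0.01,-0.01], [-0.01,0.01,-0.01]]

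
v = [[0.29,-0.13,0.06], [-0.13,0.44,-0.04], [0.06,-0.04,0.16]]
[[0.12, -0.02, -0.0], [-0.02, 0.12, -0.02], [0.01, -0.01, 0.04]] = v @ [[0.49, 0.09, -0.09],[0.09, 0.3, -0.05],[-0.09, -0.05, 0.27]]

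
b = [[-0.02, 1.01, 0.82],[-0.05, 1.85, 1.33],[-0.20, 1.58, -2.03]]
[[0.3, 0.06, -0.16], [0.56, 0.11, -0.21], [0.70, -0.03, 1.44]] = b@[[-0.18, 0.17, -0.41], [0.34, 0.04, 0.23], [-0.06, 0.03, -0.49]]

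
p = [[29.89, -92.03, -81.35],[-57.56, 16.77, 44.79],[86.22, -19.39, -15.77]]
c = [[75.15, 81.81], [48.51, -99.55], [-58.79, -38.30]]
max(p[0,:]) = 29.89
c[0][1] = 81.81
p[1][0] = -57.56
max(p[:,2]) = 44.79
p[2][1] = -19.39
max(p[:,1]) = 16.77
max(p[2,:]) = 86.22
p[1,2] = 44.79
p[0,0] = 29.89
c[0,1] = 81.81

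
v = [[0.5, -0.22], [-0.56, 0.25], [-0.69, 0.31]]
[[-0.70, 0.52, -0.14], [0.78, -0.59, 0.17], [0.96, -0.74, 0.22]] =v@[[-1.94, -0.92, 0.9], [-1.22, -4.44, 2.70]]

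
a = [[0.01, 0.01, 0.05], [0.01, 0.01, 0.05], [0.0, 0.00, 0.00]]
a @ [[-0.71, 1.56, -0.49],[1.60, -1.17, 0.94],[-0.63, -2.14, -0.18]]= [[-0.02, -0.1, -0.00],[-0.02, -0.1, -0.0],[0.00, 0.00, 0.00]]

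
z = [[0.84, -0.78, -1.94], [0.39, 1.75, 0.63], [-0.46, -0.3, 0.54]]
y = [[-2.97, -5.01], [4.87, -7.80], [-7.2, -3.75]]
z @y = [[7.67,  9.15], [2.83,  -17.97], [-3.98,  2.62]]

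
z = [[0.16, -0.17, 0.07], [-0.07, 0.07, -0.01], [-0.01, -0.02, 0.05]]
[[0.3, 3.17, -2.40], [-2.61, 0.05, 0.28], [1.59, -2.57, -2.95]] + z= [[0.46,3.0,-2.33], [-2.68,0.12,0.27], [1.58,-2.59,-2.90]]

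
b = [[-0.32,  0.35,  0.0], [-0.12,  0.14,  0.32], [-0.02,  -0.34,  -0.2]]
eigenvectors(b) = [[(-0.95+0j), (0.32-0.39j), 0.32+0.39j], [(-0.04+0j), (0.64+0j), 0.64-0.00j], [(-0.3+0j), (-0.23+0.54j), (-0.23-0.54j)]]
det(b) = -0.04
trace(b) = -0.38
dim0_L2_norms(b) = [0.34, 0.51, 0.38]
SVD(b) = [[-0.67, 0.74, 0.12], [-0.49, -0.55, 0.68], [0.56, 0.40, 0.72]] @ diag([0.6192377622771423, 0.31404530892275, 0.1876702899065588]) @ [[0.42, -0.8, -0.43], [-0.56, 0.14, -0.81], [-0.71, -0.59, 0.39]]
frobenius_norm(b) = 0.72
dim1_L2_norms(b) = [0.47, 0.37, 0.39]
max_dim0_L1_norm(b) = 0.83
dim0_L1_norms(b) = [0.46, 0.83, 0.52]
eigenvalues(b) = [(-0.31+0j), (-0.04+0.34j), (-0.04-0.34j)]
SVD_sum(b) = [[-0.17,0.33,0.18], [-0.13,0.24,0.13], [0.15,-0.28,-0.15]] + [[-0.13, 0.03, -0.19],[0.10, -0.02, 0.14],[-0.07, 0.02, -0.1]] + [[-0.02, -0.01, 0.01], [-0.09, -0.07, 0.05], [-0.1, -0.08, 0.05]]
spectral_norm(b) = 0.62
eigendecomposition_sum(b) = [[-0.25+0.00j, (0.06-0j), (-0.18-0j)], [-0.01+0.00j, -0j, (-0.01-0j)], [(-0.08+0j), 0.02-0.00j, -0.06-0.00j]] + [[(-0.03+0.03j), (0.15+0.05j), 0.09-0.09j], [(-0.05-0.01j), (0.07+0.18j), (0.16+0.01j)], [(0.03-0.04j), -0.18-0.01j, (-0.07+0.13j)]] + [[(-0.03-0.03j), 0.15-0.05j, (0.09+0.09j)],[-0.05+0.01j, (0.07-0.18j), 0.16-0.01j],[(0.03+0.04j), (-0.18+0.01j), (-0.07-0.13j)]]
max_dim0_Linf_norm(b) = 0.35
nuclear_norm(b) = 1.12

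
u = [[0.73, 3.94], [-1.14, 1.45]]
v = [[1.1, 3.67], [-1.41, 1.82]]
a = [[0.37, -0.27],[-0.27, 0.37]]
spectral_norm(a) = 0.64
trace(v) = 2.92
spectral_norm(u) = 4.21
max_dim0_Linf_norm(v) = 3.67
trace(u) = 2.18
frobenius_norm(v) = 4.47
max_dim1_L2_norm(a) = 0.46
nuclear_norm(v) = 5.86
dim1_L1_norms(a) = [0.64, 0.64]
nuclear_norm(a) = 0.74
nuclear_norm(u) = 5.53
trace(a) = 0.74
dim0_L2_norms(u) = [1.35, 4.2]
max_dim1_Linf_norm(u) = 3.94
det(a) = 0.06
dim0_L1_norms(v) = [2.51, 5.49]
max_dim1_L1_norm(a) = 0.64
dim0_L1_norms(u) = [1.87, 5.39]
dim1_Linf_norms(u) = [3.94, 1.45]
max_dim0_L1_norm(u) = 5.39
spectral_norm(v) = 4.12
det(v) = 7.18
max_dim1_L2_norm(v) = 3.83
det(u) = 5.55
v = a + u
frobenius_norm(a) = 0.65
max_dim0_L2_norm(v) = 4.1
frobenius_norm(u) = 4.41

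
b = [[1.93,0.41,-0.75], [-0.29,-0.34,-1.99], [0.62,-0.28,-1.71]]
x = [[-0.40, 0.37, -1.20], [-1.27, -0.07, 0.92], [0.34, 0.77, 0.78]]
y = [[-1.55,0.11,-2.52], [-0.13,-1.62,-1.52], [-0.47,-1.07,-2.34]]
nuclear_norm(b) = 4.95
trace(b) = -0.12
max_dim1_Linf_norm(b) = 1.99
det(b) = -0.88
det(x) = 1.93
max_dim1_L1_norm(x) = 2.26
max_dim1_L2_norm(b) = 2.11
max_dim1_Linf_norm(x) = 1.27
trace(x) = 0.31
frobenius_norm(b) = 3.46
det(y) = -1.74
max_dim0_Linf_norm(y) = 2.52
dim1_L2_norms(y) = [2.96, 2.23, 2.62]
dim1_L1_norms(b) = [3.09, 2.62, 2.61]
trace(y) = -5.51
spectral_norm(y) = 4.20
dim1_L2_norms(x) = [1.32, 1.57, 1.15]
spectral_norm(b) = 2.89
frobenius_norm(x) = 2.35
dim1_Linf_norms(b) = [1.93, 1.99, 1.71]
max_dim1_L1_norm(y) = 4.18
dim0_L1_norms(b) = [2.84, 1.03, 4.45]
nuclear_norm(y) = 6.13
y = b @ x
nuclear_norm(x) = 3.91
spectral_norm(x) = 1.75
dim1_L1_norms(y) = [4.18, 3.27, 3.88]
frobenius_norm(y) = 4.53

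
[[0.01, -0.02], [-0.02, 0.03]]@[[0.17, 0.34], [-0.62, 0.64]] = [[0.01,-0.01], [-0.02,0.01]]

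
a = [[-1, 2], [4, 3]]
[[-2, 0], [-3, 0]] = a@[[0, 0], [-1, 0]]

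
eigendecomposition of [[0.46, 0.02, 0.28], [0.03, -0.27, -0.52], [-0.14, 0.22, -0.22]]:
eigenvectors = [[0.97+0.00j, 0.08-0.18j, 0.08+0.18j], [(0.16+0j), (-0.81+0j), -0.81-0.00j], [(-0.16+0j), (0.08+0.54j), 0.08-0.54j]]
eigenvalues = [(0.42+0j), (-0.22+0.35j), (-0.22-0.35j)]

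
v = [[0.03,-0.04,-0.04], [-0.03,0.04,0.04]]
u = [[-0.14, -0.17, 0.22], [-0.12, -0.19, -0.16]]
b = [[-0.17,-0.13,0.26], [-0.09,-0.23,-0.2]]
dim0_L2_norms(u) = [0.18, 0.25, 0.27]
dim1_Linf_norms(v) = [0.04, 0.04]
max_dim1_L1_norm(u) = 0.53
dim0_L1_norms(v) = [0.06, 0.08, 0.08]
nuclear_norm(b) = 0.65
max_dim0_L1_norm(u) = 0.38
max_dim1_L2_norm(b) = 0.34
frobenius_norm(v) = 0.09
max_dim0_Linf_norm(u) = 0.22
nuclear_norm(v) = 0.09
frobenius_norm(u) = 0.42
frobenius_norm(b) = 0.46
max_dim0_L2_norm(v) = 0.06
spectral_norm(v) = 0.09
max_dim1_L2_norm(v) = 0.06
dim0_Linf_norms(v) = [0.03, 0.04, 0.04]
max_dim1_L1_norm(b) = 0.56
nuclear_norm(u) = 0.59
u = v + b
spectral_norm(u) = 0.32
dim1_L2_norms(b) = [0.34, 0.32]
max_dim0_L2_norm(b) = 0.33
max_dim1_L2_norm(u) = 0.31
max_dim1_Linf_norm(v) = 0.04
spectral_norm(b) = 0.34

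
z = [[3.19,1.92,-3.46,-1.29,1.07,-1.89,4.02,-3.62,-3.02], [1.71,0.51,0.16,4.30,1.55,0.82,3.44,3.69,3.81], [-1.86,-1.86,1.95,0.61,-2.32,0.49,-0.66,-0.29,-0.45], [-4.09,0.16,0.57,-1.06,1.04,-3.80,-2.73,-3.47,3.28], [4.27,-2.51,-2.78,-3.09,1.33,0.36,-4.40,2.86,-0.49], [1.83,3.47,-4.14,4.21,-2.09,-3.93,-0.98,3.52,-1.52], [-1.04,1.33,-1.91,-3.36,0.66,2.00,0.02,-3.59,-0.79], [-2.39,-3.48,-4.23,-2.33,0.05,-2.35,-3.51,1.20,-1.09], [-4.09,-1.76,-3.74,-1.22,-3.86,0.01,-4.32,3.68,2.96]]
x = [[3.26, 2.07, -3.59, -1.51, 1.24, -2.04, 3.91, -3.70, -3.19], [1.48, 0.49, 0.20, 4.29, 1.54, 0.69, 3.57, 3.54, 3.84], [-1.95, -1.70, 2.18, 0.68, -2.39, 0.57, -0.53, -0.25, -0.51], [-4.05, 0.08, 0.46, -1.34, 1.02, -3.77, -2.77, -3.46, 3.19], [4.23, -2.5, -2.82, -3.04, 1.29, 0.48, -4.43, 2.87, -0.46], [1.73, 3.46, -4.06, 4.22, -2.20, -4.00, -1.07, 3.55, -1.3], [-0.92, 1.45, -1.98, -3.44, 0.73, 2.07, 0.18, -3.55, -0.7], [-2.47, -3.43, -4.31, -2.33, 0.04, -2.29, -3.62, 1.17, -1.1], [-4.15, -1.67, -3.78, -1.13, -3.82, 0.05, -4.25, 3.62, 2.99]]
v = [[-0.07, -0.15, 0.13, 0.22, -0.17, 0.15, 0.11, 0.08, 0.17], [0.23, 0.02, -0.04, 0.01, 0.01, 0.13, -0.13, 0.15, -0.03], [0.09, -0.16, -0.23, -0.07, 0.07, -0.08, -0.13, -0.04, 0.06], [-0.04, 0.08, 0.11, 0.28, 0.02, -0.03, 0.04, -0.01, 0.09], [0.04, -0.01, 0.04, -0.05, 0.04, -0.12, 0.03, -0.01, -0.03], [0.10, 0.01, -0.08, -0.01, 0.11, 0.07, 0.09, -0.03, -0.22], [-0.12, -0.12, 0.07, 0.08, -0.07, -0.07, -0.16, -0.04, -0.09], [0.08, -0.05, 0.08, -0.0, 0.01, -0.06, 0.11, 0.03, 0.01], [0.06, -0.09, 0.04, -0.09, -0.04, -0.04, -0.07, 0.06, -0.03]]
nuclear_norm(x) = 60.70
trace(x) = 6.22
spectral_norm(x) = 13.42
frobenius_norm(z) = 23.72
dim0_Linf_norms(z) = [4.27, 3.48, 4.23, 4.3, 3.86, 3.93, 4.4, 3.69, 3.81]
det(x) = 1692047.38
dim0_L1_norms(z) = [24.47, 17.0, 22.94, 21.47, 13.97, 15.65, 24.08, 25.92, 17.41]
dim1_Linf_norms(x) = [3.91, 4.29, 2.39, 4.05, 4.43, 4.22, 3.55, 4.31, 4.25]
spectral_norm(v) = 0.56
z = v + x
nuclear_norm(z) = 60.64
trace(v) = -0.05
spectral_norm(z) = 13.40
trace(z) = 6.17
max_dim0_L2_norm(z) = 9.34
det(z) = 2108531.40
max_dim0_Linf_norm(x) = 4.43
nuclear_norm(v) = 2.24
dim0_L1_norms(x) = [24.24, 16.85, 23.38, 21.98, 14.27, 15.96, 24.33, 25.71, 17.28]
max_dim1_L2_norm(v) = 0.44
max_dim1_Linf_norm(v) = 0.28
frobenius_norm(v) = 0.90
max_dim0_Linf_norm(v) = 0.28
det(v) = -0.00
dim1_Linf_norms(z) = [4.02, 4.3, 2.32, 4.09, 4.4, 4.21, 3.59, 4.23, 4.32]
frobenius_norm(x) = 23.82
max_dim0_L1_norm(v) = 0.87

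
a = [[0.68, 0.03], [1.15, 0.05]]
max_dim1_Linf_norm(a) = 1.15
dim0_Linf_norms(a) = [1.15, 0.05]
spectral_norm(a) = 1.34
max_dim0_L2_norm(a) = 1.34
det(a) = -0.00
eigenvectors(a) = [[0.51, -0.04], [0.86, 1.00]]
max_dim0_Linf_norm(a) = 1.15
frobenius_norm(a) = 1.34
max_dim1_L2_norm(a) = 1.15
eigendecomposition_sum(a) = [[0.68, 0.03], [1.15, 0.05]] + [[-0.0, 0.00], [0.00, -0.00]]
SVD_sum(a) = [[0.68,  0.03], [1.15,  0.05]] + [[-0.0, 0.00], [0.00, -0.00]]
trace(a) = 0.73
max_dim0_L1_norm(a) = 1.83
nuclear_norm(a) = 1.34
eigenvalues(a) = [0.73, -0.0]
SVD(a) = [[-0.51, -0.86], [-0.86, 0.51]] @ diag([1.3372732930117226, 0.00037389515113542444]) @ [[-1.0, -0.04], [0.04, -1.00]]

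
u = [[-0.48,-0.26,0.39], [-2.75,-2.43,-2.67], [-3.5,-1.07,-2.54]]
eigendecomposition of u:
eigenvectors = [[0j, (-0.21+0.37j), (-0.21-0.37j)], [0.84+0.00j, (0.66+0j), (0.66-0j)], [0.55+0.00j, -0.23-0.58j, (-0.23+0.58j)]]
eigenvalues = [(-4.18+0j), (-0.63+0.8j), (-0.63-0.8j)]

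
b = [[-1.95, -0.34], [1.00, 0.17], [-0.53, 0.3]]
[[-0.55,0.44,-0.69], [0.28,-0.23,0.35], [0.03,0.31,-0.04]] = b @[[0.20, -0.31, 0.29], [0.46, 0.49, 0.37]]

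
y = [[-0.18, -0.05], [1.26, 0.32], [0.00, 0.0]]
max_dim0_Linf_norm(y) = 1.26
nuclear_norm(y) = 1.32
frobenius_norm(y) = 1.31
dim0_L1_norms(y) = [1.44, 0.37]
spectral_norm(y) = 1.31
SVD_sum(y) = [[-0.18, -0.05], [1.26, 0.32], [0.0, 0.00]] + [[0.0, -0.0], [0.00, -0.00], [0.00, 0.00]]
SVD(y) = [[-0.14, 0.99], [0.99, 0.14], [0.0, 0.00]] @ diag([1.313348047741522, 0.004111629060770276]) @ [[0.97, 0.25], [0.25, -0.97]]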